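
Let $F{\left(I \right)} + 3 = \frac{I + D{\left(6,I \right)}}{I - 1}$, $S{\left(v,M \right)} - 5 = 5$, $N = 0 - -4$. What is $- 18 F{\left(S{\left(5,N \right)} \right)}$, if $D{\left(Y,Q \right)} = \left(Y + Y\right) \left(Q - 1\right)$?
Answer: $-182$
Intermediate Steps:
$N = 4$ ($N = 0 + 4 = 4$)
$S{\left(v,M \right)} = 10$ ($S{\left(v,M \right)} = 5 + 5 = 10$)
$D{\left(Y,Q \right)} = 2 Y \left(-1 + Q\right)$
$F{\left(I \right)} = -3 + \frac{-12 + 13 I}{-1 + I}$ ($F{\left(I \right)} = -3 + \frac{I + 2 \cdot 6 \left(-1 + I\right)}{I - 1} = -3 + \frac{I + \left(-12 + 12 I\right)}{-1 + I} = -3 + \frac{-12 + 13 I}{-1 + I}$)
$- 18 F{\left(S{\left(5,N \right)} \right)} = - 18 \frac{-9 + 10 \cdot 10}{-1 + 10} = - 18 \frac{-9 + 100}{9} = - 18 \cdot \frac{1}{9} \cdot 91 = \left(-18\right) \frac{91}{9} = -182$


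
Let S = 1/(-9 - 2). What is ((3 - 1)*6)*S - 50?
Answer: -562/11 ≈ -51.091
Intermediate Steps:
S = -1/11 (S = 1/(-11) = -1/11 ≈ -0.090909)
((3 - 1)*6)*S - 50 = ((3 - 1)*6)*(-1/11) - 50 = (2*6)*(-1/11) - 50 = 12*(-1/11) - 50 = -12/11 - 50 = -562/11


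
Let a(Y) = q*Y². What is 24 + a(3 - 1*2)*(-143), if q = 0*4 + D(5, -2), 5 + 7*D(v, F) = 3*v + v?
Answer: -1977/7 ≈ -282.43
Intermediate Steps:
D(v, F) = -5/7 + 4*v/7 (D(v, F) = -5/7 + (3*v + v)/7 = -5/7 + (4*v)/7 = -5/7 + 4*v/7)
q = 15/7 (q = 0*4 + (-5/7 + (4/7)*5) = 0 + (-5/7 + 20/7) = 0 + 15/7 = 15/7 ≈ 2.1429)
a(Y) = 15*Y²/7
24 + a(3 - 1*2)*(-143) = 24 + (15*(3 - 1*2)²/7)*(-143) = 24 + (15*(3 - 2)²/7)*(-143) = 24 + ((15/7)*1²)*(-143) = 24 + ((15/7)*1)*(-143) = 24 + (15/7)*(-143) = 24 - 2145/7 = -1977/7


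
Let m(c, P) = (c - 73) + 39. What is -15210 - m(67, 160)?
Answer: -15243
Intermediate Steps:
m(c, P) = -34 + c (m(c, P) = (-73 + c) + 39 = -34 + c)
-15210 - m(67, 160) = -15210 - (-34 + 67) = -15210 - 1*33 = -15210 - 33 = -15243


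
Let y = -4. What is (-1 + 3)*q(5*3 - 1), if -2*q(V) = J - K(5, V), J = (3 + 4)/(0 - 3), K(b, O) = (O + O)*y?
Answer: -329/3 ≈ -109.67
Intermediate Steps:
K(b, O) = -8*O (K(b, O) = (O + O)*(-4) = (2*O)*(-4) = -8*O)
J = -7/3 (J = 7/(-3) = 7*(-⅓) = -7/3 ≈ -2.3333)
q(V) = 7/6 - 4*V (q(V) = -(-7/3 - (-8)*V)/2 = -(-7/3 + 8*V)/2 = 7/6 - 4*V)
(-1 + 3)*q(5*3 - 1) = (-1 + 3)*(7/6 - 4*(5*3 - 1)) = 2*(7/6 - 4*(15 - 1)) = 2*(7/6 - 4*14) = 2*(7/6 - 56) = 2*(-329/6) = -329/3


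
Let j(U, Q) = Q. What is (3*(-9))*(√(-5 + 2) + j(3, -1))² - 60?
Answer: -6 + 54*I*√3 ≈ -6.0 + 93.531*I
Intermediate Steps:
(3*(-9))*(√(-5 + 2) + j(3, -1))² - 60 = (3*(-9))*(√(-5 + 2) - 1)² - 60 = -27*(√(-3) - 1)² - 60 = -27*(I*√3 - 1)² - 60 = -27*(-1 + I*√3)² - 60 = -60 - 27*(-1 + I*√3)²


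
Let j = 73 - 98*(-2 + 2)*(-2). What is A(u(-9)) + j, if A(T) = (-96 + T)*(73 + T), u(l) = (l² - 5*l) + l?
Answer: 4063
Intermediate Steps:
u(l) = l² - 4*l
j = 73 (j = 73 - 0*(-2) = 73 - 98*0 = 73 + 0 = 73)
A(u(-9)) + j = (-7008 + (-9*(-4 - 9))² - (-207)*(-4 - 9)) + 73 = (-7008 + (-9*(-13))² - (-207)*(-13)) + 73 = (-7008 + 117² - 23*117) + 73 = (-7008 + 13689 - 2691) + 73 = 3990 + 73 = 4063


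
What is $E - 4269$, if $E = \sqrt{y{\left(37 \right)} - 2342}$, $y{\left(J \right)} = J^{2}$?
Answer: $-4269 + i \sqrt{973} \approx -4269.0 + 31.193 i$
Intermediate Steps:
$E = i \sqrt{973}$ ($E = \sqrt{37^{2} - 2342} = \sqrt{1369 - 2342} = \sqrt{-973} = i \sqrt{973} \approx 31.193 i$)
$E - 4269 = i \sqrt{973} - 4269 = -4269 + i \sqrt{973}$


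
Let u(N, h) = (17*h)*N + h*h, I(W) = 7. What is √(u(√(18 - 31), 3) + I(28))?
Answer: √(16 + 51*I*√13) ≈ 10.014 + 9.1809*I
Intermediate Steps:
u(N, h) = h² + 17*N*h (u(N, h) = 17*N*h + h² = h² + 17*N*h)
√(u(√(18 - 31), 3) + I(28)) = √(3*(3 + 17*√(18 - 31)) + 7) = √(3*(3 + 17*√(-13)) + 7) = √(3*(3 + 17*(I*√13)) + 7) = √(3*(3 + 17*I*√13) + 7) = √((9 + 51*I*√13) + 7) = √(16 + 51*I*√13)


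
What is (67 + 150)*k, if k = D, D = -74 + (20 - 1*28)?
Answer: -17794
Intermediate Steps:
D = -82 (D = -74 + (20 - 28) = -74 - 8 = -82)
k = -82
(67 + 150)*k = (67 + 150)*(-82) = 217*(-82) = -17794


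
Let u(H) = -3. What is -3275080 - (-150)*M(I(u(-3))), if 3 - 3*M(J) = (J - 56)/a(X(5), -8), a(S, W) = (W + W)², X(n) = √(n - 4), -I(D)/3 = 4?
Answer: -104797335/32 ≈ -3.2749e+6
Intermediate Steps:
I(D) = -12 (I(D) = -3*4 = -12)
X(n) = √(-4 + n)
a(S, W) = 4*W² (a(S, W) = (2*W)² = 4*W²)
M(J) = 103/96 - J/768 (M(J) = 1 - (J - 56)/(3*(4*(-8)²)) = 1 - (-56 + J)/(3*(4*64)) = 1 - (-56 + J)/(3*256) = 1 - (-7/32 + J/256)/3 = 1 + (7/96 - J/768) = 103/96 - J/768)
-3275080 - (-150)*M(I(u(-3))) = -3275080 - (-150)*(103/96 - 1/768*(-12)) = -3275080 - (-150)*(103/96 + 1/64) = -3275080 - (-150)*209/192 = -3275080 - 1*(-5225/32) = -3275080 + 5225/32 = -104797335/32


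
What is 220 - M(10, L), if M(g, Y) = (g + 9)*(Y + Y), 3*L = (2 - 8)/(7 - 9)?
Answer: 182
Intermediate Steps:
L = 1 (L = ((2 - 8)/(7 - 9))/3 = (-6/(-2))/3 = (-6*(-1/2))/3 = (1/3)*3 = 1)
M(g, Y) = 2*Y*(9 + g) (M(g, Y) = (9 + g)*(2*Y) = 2*Y*(9 + g))
220 - M(10, L) = 220 - 2*(9 + 10) = 220 - 2*19 = 220 - 1*38 = 220 - 38 = 182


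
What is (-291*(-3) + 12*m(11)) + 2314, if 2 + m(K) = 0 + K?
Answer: 3295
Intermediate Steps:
m(K) = -2 + K (m(K) = -2 + (0 + K) = -2 + K)
(-291*(-3) + 12*m(11)) + 2314 = (-291*(-3) + 12*(-2 + 11)) + 2314 = (873 + 12*9) + 2314 = (873 + 108) + 2314 = 981 + 2314 = 3295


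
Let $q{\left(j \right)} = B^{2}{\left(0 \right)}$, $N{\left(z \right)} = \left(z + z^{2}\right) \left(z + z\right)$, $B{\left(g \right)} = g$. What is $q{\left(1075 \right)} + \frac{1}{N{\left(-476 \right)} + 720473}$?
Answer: $- \frac{1}{214526727} \approx -4.6614 \cdot 10^{-9}$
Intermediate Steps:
$N{\left(z \right)} = 2 z \left(z + z^{2}\right)$ ($N{\left(z \right)} = \left(z + z^{2}\right) 2 z = 2 z \left(z + z^{2}\right)$)
$q{\left(j \right)} = 0$ ($q{\left(j \right)} = 0^{2} = 0$)
$q{\left(1075 \right)} + \frac{1}{N{\left(-476 \right)} + 720473} = 0 + \frac{1}{2 \left(-476\right)^{2} \left(1 - 476\right) + 720473} = 0 + \frac{1}{2 \cdot 226576 \left(-475\right) + 720473} = 0 + \frac{1}{-215247200 + 720473} = 0 + \frac{1}{-214526727} = 0 - \frac{1}{214526727} = - \frac{1}{214526727}$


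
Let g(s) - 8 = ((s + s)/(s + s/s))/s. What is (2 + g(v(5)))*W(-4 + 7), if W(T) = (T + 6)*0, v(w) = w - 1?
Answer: 0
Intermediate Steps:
v(w) = -1 + w
W(T) = 0 (W(T) = (6 + T)*0 = 0)
g(s) = 8 + 2/(1 + s) (g(s) = 8 + ((s + s)/(s + s/s))/s = 8 + ((2*s)/(s + 1))/s = 8 + ((2*s)/(1 + s))/s = 8 + (2*s/(1 + s))/s = 8 + 2/(1 + s))
(2 + g(v(5)))*W(-4 + 7) = (2 + 2*(5 + 4*(-1 + 5))/(1 + (-1 + 5)))*0 = (2 + 2*(5 + 4*4)/(1 + 4))*0 = (2 + 2*(5 + 16)/5)*0 = (2 + 2*(⅕)*21)*0 = (2 + 42/5)*0 = (52/5)*0 = 0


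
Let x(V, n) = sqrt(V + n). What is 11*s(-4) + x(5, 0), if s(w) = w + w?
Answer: -88 + sqrt(5) ≈ -85.764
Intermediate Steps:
s(w) = 2*w
11*s(-4) + x(5, 0) = 11*(2*(-4)) + sqrt(5 + 0) = 11*(-8) + sqrt(5) = -88 + sqrt(5)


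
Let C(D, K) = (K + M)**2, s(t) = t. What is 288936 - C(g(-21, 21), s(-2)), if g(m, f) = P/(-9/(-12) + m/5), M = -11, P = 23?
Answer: 288767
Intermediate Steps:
g(m, f) = 23/(3/4 + m/5) (g(m, f) = 23/(-9/(-12) + m/5) = 23/(-9*(-1/12) + m*(1/5)) = 23/(3/4 + m/5))
C(D, K) = (-11 + K)**2 (C(D, K) = (K - 11)**2 = (-11 + K)**2)
288936 - C(g(-21, 21), s(-2)) = 288936 - (-11 - 2)**2 = 288936 - 1*(-13)**2 = 288936 - 1*169 = 288936 - 169 = 288767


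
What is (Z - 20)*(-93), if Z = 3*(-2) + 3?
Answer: 2139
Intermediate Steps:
Z = -3 (Z = -6 + 3 = -3)
(Z - 20)*(-93) = (-3 - 20)*(-93) = -23*(-93) = 2139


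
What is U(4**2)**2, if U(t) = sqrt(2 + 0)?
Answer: 2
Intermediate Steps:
U(t) = sqrt(2)
U(4**2)**2 = (sqrt(2))**2 = 2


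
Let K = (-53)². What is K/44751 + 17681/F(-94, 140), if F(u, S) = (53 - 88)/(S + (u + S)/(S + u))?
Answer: -15937869208/223755 ≈ -71229.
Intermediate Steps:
F(u, S) = -35/(1 + S) (F(u, S) = -35/(S + (S + u)/(S + u)) = -35/(S + 1) = -35/(1 + S))
K = 2809
K/44751 + 17681/F(-94, 140) = 2809/44751 + 17681/((-35/(1 + 140))) = 2809*(1/44751) + 17681/((-35/141)) = 2809/44751 + 17681/((-35*1/141)) = 2809/44751 + 17681/(-35/141) = 2809/44751 + 17681*(-141/35) = 2809/44751 - 2493021/35 = -15937869208/223755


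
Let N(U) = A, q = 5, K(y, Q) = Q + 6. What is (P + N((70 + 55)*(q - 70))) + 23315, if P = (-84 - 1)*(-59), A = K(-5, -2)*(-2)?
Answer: 28322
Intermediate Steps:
K(y, Q) = 6 + Q
A = -8 (A = (6 - 2)*(-2) = 4*(-2) = -8)
N(U) = -8
P = 5015 (P = -85*(-59) = 5015)
(P + N((70 + 55)*(q - 70))) + 23315 = (5015 - 8) + 23315 = 5007 + 23315 = 28322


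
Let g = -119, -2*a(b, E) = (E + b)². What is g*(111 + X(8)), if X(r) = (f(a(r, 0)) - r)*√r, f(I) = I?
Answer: -13209 + 9520*√2 ≈ 254.31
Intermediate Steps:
a(b, E) = -(E + b)²/2
X(r) = √r*(-r - r²/2) (X(r) = (-(0 + r)²/2 - r)*√r = (-r²/2 - r)*√r = (-r - r²/2)*√r = √r*(-r - r²/2))
g*(111 + X(8)) = -119*(111 + 8^(3/2)*(-2 - 1*8)/2) = -119*(111 + (16*√2)*(-2 - 8)/2) = -119*(111 + (½)*(16*√2)*(-10)) = -119*(111 - 80*√2) = -13209 + 9520*√2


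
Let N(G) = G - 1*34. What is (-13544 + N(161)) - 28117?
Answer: -41534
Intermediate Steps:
N(G) = -34 + G (N(G) = G - 34 = -34 + G)
(-13544 + N(161)) - 28117 = (-13544 + (-34 + 161)) - 28117 = (-13544 + 127) - 28117 = -13417 - 28117 = -41534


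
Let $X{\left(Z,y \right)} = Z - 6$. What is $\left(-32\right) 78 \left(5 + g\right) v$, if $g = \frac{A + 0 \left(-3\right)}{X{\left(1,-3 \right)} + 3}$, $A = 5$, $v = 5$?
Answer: $-31200$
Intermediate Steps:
$X{\left(Z,y \right)} = -6 + Z$ ($X{\left(Z,y \right)} = Z - 6 = -6 + Z$)
$g = - \frac{5}{2}$ ($g = \frac{5 + 0 \left(-3\right)}{\left(-6 + 1\right) + 3} = \frac{5 + 0}{-5 + 3} = \frac{5}{-2} = 5 \left(- \frac{1}{2}\right) = - \frac{5}{2} \approx -2.5$)
$\left(-32\right) 78 \left(5 + g\right) v = \left(-32\right) 78 \left(5 - \frac{5}{2}\right) 5 = - 2496 \cdot \frac{5}{2} \cdot 5 = \left(-2496\right) \frac{25}{2} = -31200$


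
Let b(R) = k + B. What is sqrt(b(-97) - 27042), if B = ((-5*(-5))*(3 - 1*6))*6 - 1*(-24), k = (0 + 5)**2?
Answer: I*sqrt(27443) ≈ 165.66*I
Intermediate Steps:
k = 25 (k = 5**2 = 25)
B = -426 (B = (25*(3 - 6))*6 + 24 = (25*(-3))*6 + 24 = -75*6 + 24 = -450 + 24 = -426)
b(R) = -401 (b(R) = 25 - 426 = -401)
sqrt(b(-97) - 27042) = sqrt(-401 - 27042) = sqrt(-27443) = I*sqrt(27443)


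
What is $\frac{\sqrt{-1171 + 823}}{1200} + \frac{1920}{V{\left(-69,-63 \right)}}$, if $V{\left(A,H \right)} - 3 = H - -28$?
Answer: $-60 + \frac{i \sqrt{87}}{600} \approx -60.0 + 0.015546 i$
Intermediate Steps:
$V{\left(A,H \right)} = 31 + H$ ($V{\left(A,H \right)} = 3 + \left(H - -28\right) = 3 + \left(H + 28\right) = 3 + \left(28 + H\right) = 31 + H$)
$\frac{\sqrt{-1171 + 823}}{1200} + \frac{1920}{V{\left(-69,-63 \right)}} = \frac{\sqrt{-1171 + 823}}{1200} + \frac{1920}{31 - 63} = \sqrt{-348} \cdot \frac{1}{1200} + \frac{1920}{-32} = 2 i \sqrt{87} \cdot \frac{1}{1200} + 1920 \left(- \frac{1}{32}\right) = \frac{i \sqrt{87}}{600} - 60 = -60 + \frac{i \sqrt{87}}{600}$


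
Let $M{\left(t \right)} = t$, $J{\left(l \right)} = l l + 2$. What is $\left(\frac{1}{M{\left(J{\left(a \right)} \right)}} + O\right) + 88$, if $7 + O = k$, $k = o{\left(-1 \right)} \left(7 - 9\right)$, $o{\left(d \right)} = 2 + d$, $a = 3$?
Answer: $\frac{870}{11} \approx 79.091$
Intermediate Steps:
$J{\left(l \right)} = 2 + l^{2}$ ($J{\left(l \right)} = l^{2} + 2 = 2 + l^{2}$)
$k = -2$ ($k = \left(2 - 1\right) \left(7 - 9\right) = 1 \left(-2\right) = -2$)
$O = -9$ ($O = -7 - 2 = -9$)
$\left(\frac{1}{M{\left(J{\left(a \right)} \right)}} + O\right) + 88 = \left(\frac{1}{2 + 3^{2}} - 9\right) + 88 = \left(\frac{1}{2 + 9} - 9\right) + 88 = \left(\frac{1}{11} - 9\right) + 88 = - \frac{98}{11} + 88 = \frac{870}{11}$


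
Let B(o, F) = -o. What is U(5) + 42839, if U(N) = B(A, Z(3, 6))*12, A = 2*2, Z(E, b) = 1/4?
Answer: 42791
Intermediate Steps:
Z(E, b) = 1/4
A = 4
U(N) = -48 (U(N) = -1*4*12 = -4*12 = -48)
U(5) + 42839 = -48 + 42839 = 42791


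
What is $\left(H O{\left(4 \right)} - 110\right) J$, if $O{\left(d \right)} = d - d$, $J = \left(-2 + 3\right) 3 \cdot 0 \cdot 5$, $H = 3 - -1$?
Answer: $0$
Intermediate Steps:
$H = 4$ ($H = 3 + 1 = 4$)
$J = 0$ ($J = 1 \cdot 0 \cdot 5 = 1 \cdot 0 = 0$)
$O{\left(d \right)} = 0$
$\left(H O{\left(4 \right)} - 110\right) J = \left(4 \cdot 0 - 110\right) 0 = \left(0 - 110\right) 0 = \left(-110\right) 0 = 0$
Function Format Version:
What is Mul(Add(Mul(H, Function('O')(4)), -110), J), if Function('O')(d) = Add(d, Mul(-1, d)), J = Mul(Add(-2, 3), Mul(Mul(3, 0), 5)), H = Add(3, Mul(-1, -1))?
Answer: 0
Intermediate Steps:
H = 4 (H = Add(3, 1) = 4)
J = 0 (J = Mul(1, Mul(0, 5)) = Mul(1, 0) = 0)
Function('O')(d) = 0
Mul(Add(Mul(H, Function('O')(4)), -110), J) = Mul(Add(Mul(4, 0), -110), 0) = Mul(Add(0, -110), 0) = Mul(-110, 0) = 0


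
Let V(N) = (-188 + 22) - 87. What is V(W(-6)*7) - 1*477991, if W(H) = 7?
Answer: -478244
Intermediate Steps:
V(N) = -253 (V(N) = -166 - 87 = -253)
V(W(-6)*7) - 1*477991 = -253 - 1*477991 = -253 - 477991 = -478244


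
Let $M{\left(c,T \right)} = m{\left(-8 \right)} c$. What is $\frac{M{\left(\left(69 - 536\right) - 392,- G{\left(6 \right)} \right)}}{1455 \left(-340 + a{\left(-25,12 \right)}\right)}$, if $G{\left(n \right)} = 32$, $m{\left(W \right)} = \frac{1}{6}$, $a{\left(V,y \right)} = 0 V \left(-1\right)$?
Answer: $\frac{859}{2968200} \approx 0.0002894$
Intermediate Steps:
$a{\left(V,y \right)} = 0$ ($a{\left(V,y \right)} = 0 \left(-1\right) = 0$)
$m{\left(W \right)} = \frac{1}{6}$
$M{\left(c,T \right)} = \frac{c}{6}$
$\frac{M{\left(\left(69 - 536\right) - 392,- G{\left(6 \right)} \right)}}{1455 \left(-340 + a{\left(-25,12 \right)}\right)} = \frac{\frac{1}{6} \left(\left(69 - 536\right) - 392\right)}{1455 \left(-340 + 0\right)} = \frac{\frac{1}{6} \left(-467 - 392\right)}{1455 \left(-340\right)} = \frac{\frac{1}{6} \left(-859\right)}{-494700} = \left(- \frac{859}{6}\right) \left(- \frac{1}{494700}\right) = \frac{859}{2968200}$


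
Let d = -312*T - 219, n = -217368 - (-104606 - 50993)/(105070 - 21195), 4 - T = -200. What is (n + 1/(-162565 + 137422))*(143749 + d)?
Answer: -3328877211725685116/191715375 ≈ -1.7364e+10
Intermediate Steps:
T = 204 (T = 4 - 1*(-200) = 4 + 200 = 204)
n = -18231585401/83875 (n = -217368 - (-155599)/83875 = -217368 - 1*(-155599/83875) = -217368 + 155599/83875 = -18231585401/83875 ≈ -2.1737e+5)
d = -63867 (d = -312*204 - 219 = -63648 - 219 = -63867)
(n + 1/(-162565 + 137422))*(143749 + d) = (-18231585401/83875 + 1/(-162565 + 137422))*(143749 - 63867) = (-18231585401/83875 + 1/(-25143))*79882 = (-18231585401/83875 - 1/25143)*79882 = -458396751821218/2108869125*79882 = -3328877211725685116/191715375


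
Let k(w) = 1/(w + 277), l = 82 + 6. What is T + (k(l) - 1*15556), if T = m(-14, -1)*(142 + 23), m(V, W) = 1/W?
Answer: -5738164/365 ≈ -15721.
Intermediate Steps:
l = 88
k(w) = 1/(277 + w)
T = -165 (T = (142 + 23)/(-1) = -1*165 = -165)
T + (k(l) - 1*15556) = -165 + (1/(277 + 88) - 1*15556) = -165 + (1/365 - 15556) = -165 - 5677939/365 = -5738164/365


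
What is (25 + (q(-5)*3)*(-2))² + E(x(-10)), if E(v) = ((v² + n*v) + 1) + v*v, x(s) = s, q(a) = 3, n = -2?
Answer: 270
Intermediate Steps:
E(v) = 1 - 2*v + 2*v² (E(v) = ((v² - 2*v) + 1) + v*v = (1 + v² - 2*v) + v² = 1 - 2*v + 2*v²)
(25 + (q(-5)*3)*(-2))² + E(x(-10)) = (25 + (3*3)*(-2))² + (1 - 2*(-10) + 2*(-10)²) = (25 + 9*(-2))² + (1 + 20 + 2*100) = (25 - 18)² + (1 + 20 + 200) = 7² + 221 = 49 + 221 = 270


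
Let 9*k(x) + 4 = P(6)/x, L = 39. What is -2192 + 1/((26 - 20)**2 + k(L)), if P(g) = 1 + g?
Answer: -27371153/12487 ≈ -2192.0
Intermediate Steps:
k(x) = -4/9 + 7/(9*x) (k(x) = -4/9 + ((1 + 6)/x)/9 = -4/9 + (7/x)/9 = -4/9 + 7/(9*x))
-2192 + 1/((26 - 20)**2 + k(L)) = -2192 + 1/((26 - 20)**2 + (1/9)*(7 - 4*39)/39) = -2192 + 1/(6**2 + (1/9)*(1/39)*(7 - 156)) = -2192 + 1/(36 + (1/9)*(1/39)*(-149)) = -2192 + 1/(36 - 149/351) = -2192 + 1/(12487/351) = -2192 + 351/12487 = -27371153/12487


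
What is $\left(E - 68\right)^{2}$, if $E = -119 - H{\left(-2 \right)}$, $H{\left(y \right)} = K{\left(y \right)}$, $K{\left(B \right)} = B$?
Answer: $34225$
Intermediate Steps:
$H{\left(y \right)} = y$
$E = -117$ ($E = -119 - -2 = -119 + 2 = -117$)
$\left(E - 68\right)^{2} = \left(-117 - 68\right)^{2} = \left(-185\right)^{2} = 34225$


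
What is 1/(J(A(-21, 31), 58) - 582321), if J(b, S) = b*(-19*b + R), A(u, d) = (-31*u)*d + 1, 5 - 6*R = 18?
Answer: -3/23218726214 ≈ -1.2921e-10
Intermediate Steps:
R = -13/6 (R = ⅚ - ⅙*18 = ⅚ - 3 = -13/6 ≈ -2.1667)
A(u, d) = 1 - 31*d*u (A(u, d) = -31*d*u + 1 = 1 - 31*d*u)
J(b, S) = b*(-13/6 - 19*b) (J(b, S) = b*(-19*b - 13/6) = b*(-13/6 - 19*b))
1/(J(A(-21, 31), 58) - 582321) = 1/(-(1 - 31*31*(-21))*(13 + 114*(1 - 31*31*(-21)))/6 - 582321) = 1/(-(1 + 20181)*(13 + 114*(1 + 20181))/6 - 582321) = 1/(-⅙*20182*(13 + 114*20182) - 582321) = 1/(-⅙*20182*(13 + 2300748) - 582321) = 1/(-⅙*20182*2300761 - 582321) = 1/(-23216979251/3 - 582321) = 1/(-23218726214/3) = -3/23218726214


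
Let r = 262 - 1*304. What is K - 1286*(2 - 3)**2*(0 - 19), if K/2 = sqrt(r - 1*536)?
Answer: 24434 + 34*I*sqrt(2) ≈ 24434.0 + 48.083*I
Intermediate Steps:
r = -42 (r = 262 - 304 = -42)
K = 34*I*sqrt(2) (K = 2*sqrt(-42 - 1*536) = 2*sqrt(-42 - 536) = 2*sqrt(-578) = 2*(17*I*sqrt(2)) = 34*I*sqrt(2) ≈ 48.083*I)
K - 1286*(2 - 3)**2*(0 - 19) = 34*I*sqrt(2) - 1286*(2 - 3)**2*(0 - 19) = 34*I*sqrt(2) - 1286*(-1)**2*(-19) = 34*I*sqrt(2) - 1286*(-19) = 34*I*sqrt(2) + 24434 = 24434 + 34*I*sqrt(2)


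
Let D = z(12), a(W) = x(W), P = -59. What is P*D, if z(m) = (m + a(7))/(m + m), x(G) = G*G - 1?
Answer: -295/2 ≈ -147.50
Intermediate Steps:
x(G) = -1 + G² (x(G) = G² - 1 = -1 + G²)
a(W) = -1 + W²
z(m) = (48 + m)/(2*m) (z(m) = (m + (-1 + 7²))/(m + m) = (m + (-1 + 49))/((2*m)) = (m + 48)*(1/(2*m)) = (48 + m)*(1/(2*m)) = (48 + m)/(2*m))
D = 5/2 (D = (½)*(48 + 12)/12 = (½)*(1/12)*60 = 5/2 ≈ 2.5000)
P*D = -59*5/2 = -295/2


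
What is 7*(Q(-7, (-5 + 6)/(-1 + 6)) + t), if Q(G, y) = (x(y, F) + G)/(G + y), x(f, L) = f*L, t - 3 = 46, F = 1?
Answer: 350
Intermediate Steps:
t = 49 (t = 3 + 46 = 49)
x(f, L) = L*f
Q(G, y) = 1 (Q(G, y) = (1*y + G)/(G + y) = (y + G)/(G + y) = (G + y)/(G + y) = 1)
7*(Q(-7, (-5 + 6)/(-1 + 6)) + t) = 7*(1 + 49) = 7*50 = 350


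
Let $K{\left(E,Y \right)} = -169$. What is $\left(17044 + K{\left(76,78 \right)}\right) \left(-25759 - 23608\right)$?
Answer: $-833068125$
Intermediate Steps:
$\left(17044 + K{\left(76,78 \right)}\right) \left(-25759 - 23608\right) = \left(17044 - 169\right) \left(-25759 - 23608\right) = 16875 \left(-49367\right) = -833068125$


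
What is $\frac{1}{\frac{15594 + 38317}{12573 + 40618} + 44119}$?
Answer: $\frac{53191}{2346787640} \approx 2.2665 \cdot 10^{-5}$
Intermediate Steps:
$\frac{1}{\frac{15594 + 38317}{12573 + 40618} + 44119} = \frac{1}{\frac{53911}{53191} + 44119} = \frac{1}{\frac{2346787640}{53191}} = \frac{53191}{2346787640}$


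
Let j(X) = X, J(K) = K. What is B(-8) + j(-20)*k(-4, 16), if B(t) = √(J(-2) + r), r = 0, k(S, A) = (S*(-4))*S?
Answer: 1280 + I*√2 ≈ 1280.0 + 1.4142*I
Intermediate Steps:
k(S, A) = -4*S² (k(S, A) = (-4*S)*S = -4*S²)
B(t) = I*√2 (B(t) = √(-2 + 0) = √(-2) = I*√2)
B(-8) + j(-20)*k(-4, 16) = I*√2 - (-80)*(-4)² = I*√2 - (-80)*16 = I*√2 - 20*(-64) = I*√2 + 1280 = 1280 + I*√2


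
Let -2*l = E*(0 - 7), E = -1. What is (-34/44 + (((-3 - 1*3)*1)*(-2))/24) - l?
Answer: 71/22 ≈ 3.2273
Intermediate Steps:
l = -7/2 (l = -(-1)*(0 - 7)/2 = -(-1)*(-7)/2 = -½*7 = -7/2 ≈ -3.5000)
(-34/44 + (((-3 - 1*3)*1)*(-2))/24) - l = (-34/44 + (((-3 - 1*3)*1)*(-2))/24) - 1*(-7/2) = (-34*1/44 + (((-3 - 3)*1)*(-2))*(1/24)) + 7/2 = (-17/22 + (-6*1*(-2))*(1/24)) + 7/2 = (-17/22 - 6*(-2)*(1/24)) + 7/2 = (-17/22 + 12*(1/24)) + 7/2 = (-17/22 + ½) + 7/2 = -3/11 + 7/2 = 71/22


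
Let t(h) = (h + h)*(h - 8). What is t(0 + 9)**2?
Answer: 324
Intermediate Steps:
t(h) = 2*h*(-8 + h) (t(h) = (2*h)*(-8 + h) = 2*h*(-8 + h))
t(0 + 9)**2 = (2*(0 + 9)*(-8 + (0 + 9)))**2 = (2*9*(-8 + 9))**2 = (2*9*1)**2 = 18**2 = 324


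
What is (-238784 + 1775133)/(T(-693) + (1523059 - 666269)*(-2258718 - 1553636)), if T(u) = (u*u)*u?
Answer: -1536349/3266719596217 ≈ -4.7030e-7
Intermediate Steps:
T(u) = u**3 (T(u) = u**2*u = u**3)
(-238784 + 1775133)/(T(-693) + (1523059 - 666269)*(-2258718 - 1553636)) = (-238784 + 1775133)/((-693)**3 + (1523059 - 666269)*(-2258718 - 1553636)) = 1536349/(-332812557 + 856790*(-3812354)) = 1536349/(-332812557 - 3266386783660) = 1536349/(-3266719596217) = 1536349*(-1/3266719596217) = -1536349/3266719596217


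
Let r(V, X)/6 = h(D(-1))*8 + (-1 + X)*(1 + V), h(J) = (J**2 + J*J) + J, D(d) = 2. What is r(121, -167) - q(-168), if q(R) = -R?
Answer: -122664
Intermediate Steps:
h(J) = J + 2*J**2 (h(J) = (J**2 + J**2) + J = 2*J**2 + J = J + 2*J**2)
r(V, X) = 480 + 6*(1 + V)*(-1 + X) (r(V, X) = 6*((2*(1 + 2*2))*8 + (-1 + X)*(1 + V)) = 6*((2*(1 + 4))*8 + (1 + V)*(-1 + X)) = 6*((2*5)*8 + (1 + V)*(-1 + X)) = 6*(10*8 + (1 + V)*(-1 + X)) = 6*(80 + (1 + V)*(-1 + X)) = 480 + 6*(1 + V)*(-1 + X))
r(121, -167) - q(-168) = (474 - 6*121 + 6*(-167) + 6*121*(-167)) - (-1)*(-168) = (474 - 726 - 1002 - 121242) - 1*168 = -122496 - 168 = -122664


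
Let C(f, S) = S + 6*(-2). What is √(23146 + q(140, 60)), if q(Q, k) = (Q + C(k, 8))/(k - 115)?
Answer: √70009170/55 ≈ 152.13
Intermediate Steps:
C(f, S) = -12 + S (C(f, S) = S - 12 = -12 + S)
q(Q, k) = (-4 + Q)/(-115 + k) (q(Q, k) = (Q + (-12 + 8))/(k - 115) = (Q - 4)/(-115 + k) = (-4 + Q)/(-115 + k))
√(23146 + q(140, 60)) = √(23146 + (-4 + 140)/(-115 + 60)) = √(23146 + 136/(-55)) = √(23146 - 1/55*136) = √(23146 - 136/55) = √(1272894/55) = √70009170/55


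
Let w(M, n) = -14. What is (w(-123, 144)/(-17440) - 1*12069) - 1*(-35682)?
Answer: 205905367/8720 ≈ 23613.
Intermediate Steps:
(w(-123, 144)/(-17440) - 1*12069) - 1*(-35682) = (-14/(-17440) - 1*12069) - 1*(-35682) = (-14*(-1/17440) - 12069) + 35682 = (7/8720 - 12069) + 35682 = -105241673/8720 + 35682 = 205905367/8720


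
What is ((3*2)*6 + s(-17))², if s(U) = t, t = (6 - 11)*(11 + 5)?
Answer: 1936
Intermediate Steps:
t = -80 (t = -5*16 = -80)
s(U) = -80
((3*2)*6 + s(-17))² = ((3*2)*6 - 80)² = (6*6 - 80)² = (36 - 80)² = (-44)² = 1936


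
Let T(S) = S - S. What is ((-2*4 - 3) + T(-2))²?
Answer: 121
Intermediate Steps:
T(S) = 0
((-2*4 - 3) + T(-2))² = ((-2*4 - 3) + 0)² = ((-8 - 3) + 0)² = (-11 + 0)² = (-11)² = 121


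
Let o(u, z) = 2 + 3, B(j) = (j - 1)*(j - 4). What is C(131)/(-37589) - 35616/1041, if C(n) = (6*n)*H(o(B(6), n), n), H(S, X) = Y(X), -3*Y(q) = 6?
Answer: -445711124/13043383 ≈ -34.171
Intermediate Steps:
Y(q) = -2 (Y(q) = -⅓*6 = -2)
B(j) = (-1 + j)*(-4 + j)
o(u, z) = 5
H(S, X) = -2
C(n) = -12*n (C(n) = (6*n)*(-2) = -12*n)
C(131)/(-37589) - 35616/1041 = -12*131/(-37589) - 35616/1041 = -1572*(-1/37589) - 35616*1/1041 = 1572/37589 - 11872/347 = -445711124/13043383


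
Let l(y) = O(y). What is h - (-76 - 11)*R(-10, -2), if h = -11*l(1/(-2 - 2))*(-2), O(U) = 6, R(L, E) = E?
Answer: -42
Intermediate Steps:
l(y) = 6
h = 132 (h = -11*6*(-2) = -66*(-2) = 132)
h - (-76 - 11)*R(-10, -2) = 132 - (-76 - 11)*(-2) = 132 - (-87)*(-2) = 132 - 1*174 = 132 - 174 = -42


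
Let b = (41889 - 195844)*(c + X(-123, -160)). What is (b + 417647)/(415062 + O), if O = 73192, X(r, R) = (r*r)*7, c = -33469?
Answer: -11151158823/488254 ≈ -22839.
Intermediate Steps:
X(r, R) = 7*r² (X(r, R) = r²*7 = 7*r²)
b = -11151576470 (b = (41889 - 195844)*(-33469 + 7*(-123)²) = -153955*(-33469 + 7*15129) = -153955*(-33469 + 105903) = -153955*72434 = -11151576470)
(b + 417647)/(415062 + O) = (-11151576470 + 417647)/(415062 + 73192) = -11151158823/488254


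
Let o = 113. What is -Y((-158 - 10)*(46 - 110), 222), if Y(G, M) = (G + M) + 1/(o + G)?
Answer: -119232511/10865 ≈ -10974.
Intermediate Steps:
Y(G, M) = G + M + 1/(113 + G) (Y(G, M) = (G + M) + 1/(113 + G) = G + M + 1/(113 + G))
-Y((-158 - 10)*(46 - 110), 222) = -(1 + ((-158 - 10)*(46 - 110))**2 + 113*((-158 - 10)*(46 - 110)) + 113*222 + ((-158 - 10)*(46 - 110))*222)/(113 + (-158 - 10)*(46 - 110)) = -(1 + (-168*(-64))**2 + 113*(-168*(-64)) + 25086 - 168*(-64)*222)/(113 - 168*(-64)) = -(1 + 10752**2 + 113*10752 + 25086 + 10752*222)/(113 + 10752) = -(1 + 115605504 + 1214976 + 25086 + 2386944)/10865 = -119232511/10865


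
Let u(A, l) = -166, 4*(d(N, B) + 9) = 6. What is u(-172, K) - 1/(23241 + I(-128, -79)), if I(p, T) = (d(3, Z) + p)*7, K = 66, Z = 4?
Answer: -7401112/44585 ≈ -166.00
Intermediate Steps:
d(N, B) = -15/2 (d(N, B) = -9 + (¼)*6 = -9 + 3/2 = -15/2)
I(p, T) = -105/2 + 7*p (I(p, T) = (-15/2 + p)*7 = -105/2 + 7*p)
u(-172, K) - 1/(23241 + I(-128, -79)) = -166 - 1/(23241 + (-105/2 + 7*(-128))) = -166 - 1/(23241 + (-105/2 - 896)) = -166 - 1/(23241 - 1897/2) = -166 - 1/44585/2 = -166 - 1*2/44585 = -166 - 2/44585 = -7401112/44585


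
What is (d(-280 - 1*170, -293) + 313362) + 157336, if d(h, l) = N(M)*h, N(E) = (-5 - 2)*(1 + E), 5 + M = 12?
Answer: 495898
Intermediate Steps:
M = 7 (M = -5 + 12 = 7)
N(E) = -7 - 7*E (N(E) = -7*(1 + E) = -7 - 7*E)
d(h, l) = -56*h (d(h, l) = (-7 - 7*7)*h = (-7 - 49)*h = -56*h)
(d(-280 - 1*170, -293) + 313362) + 157336 = (-56*(-280 - 1*170) + 313362) + 157336 = (-56*(-280 - 170) + 313362) + 157336 = (-56*(-450) + 313362) + 157336 = (25200 + 313362) + 157336 = 338562 + 157336 = 495898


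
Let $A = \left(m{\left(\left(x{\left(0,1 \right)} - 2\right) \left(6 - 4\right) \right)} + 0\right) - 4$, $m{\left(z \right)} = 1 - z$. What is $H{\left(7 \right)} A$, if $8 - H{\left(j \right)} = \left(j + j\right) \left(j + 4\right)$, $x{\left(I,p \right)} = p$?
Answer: $146$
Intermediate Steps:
$H{\left(j \right)} = 8 - 2 j \left(4 + j\right)$ ($H{\left(j \right)} = 8 - \left(j + j\right) \left(j + 4\right) = 8 - 2 j \left(4 + j\right)$)
$A = -1$ ($A = \left(\left(1 - \left(1 - 2\right) \left(6 - 4\right)\right) + 0\right) - 4 = \left(\left(1 - \left(-1\right) 2\right) + 0\right) - 4 = \left(\left(1 - -2\right) + 0\right) - 4 = \left(\left(1 + 2\right) + 0\right) - 4 = \left(3 + 0\right) - 4 = 3 - 4 = -1$)
$H{\left(7 \right)} A = \left(8 - 56 - 2 \cdot 7^{2}\right) \left(-1\right) = \left(8 - 56 - 98\right) \left(-1\right) = \left(-146\right) \left(-1\right) = 146$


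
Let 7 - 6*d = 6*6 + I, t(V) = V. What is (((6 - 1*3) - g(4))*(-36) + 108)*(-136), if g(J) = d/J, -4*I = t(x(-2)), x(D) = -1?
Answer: 5967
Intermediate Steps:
I = ¼ (I = -¼*(-1) = ¼ ≈ 0.25000)
d = -39/8 (d = 7/6 - (6*6 + ¼)/6 = 7/6 - (36 + ¼)/6 = 7/6 - ⅙*145/4 = 7/6 - 145/24 = -39/8 ≈ -4.8750)
g(J) = -39/(8*J)
(((6 - 1*3) - g(4))*(-36) + 108)*(-136) = (((6 - 1*3) - (-39)/(8*4))*(-36) + 108)*(-136) = (((6 - 3) - (-39)/(8*4))*(-36) + 108)*(-136) = ((3 - 1*(-39/32))*(-36) + 108)*(-136) = ((3 + 39/32)*(-36) + 108)*(-136) = ((135/32)*(-36) + 108)*(-136) = (-1215/8 + 108)*(-136) = -351/8*(-136) = 5967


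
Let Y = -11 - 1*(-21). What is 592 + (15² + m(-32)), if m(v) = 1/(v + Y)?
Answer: 17973/22 ≈ 816.95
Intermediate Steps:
Y = 10 (Y = -11 + 21 = 10)
m(v) = 1/(10 + v) (m(v) = 1/(v + 10) = 1/(10 + v))
592 + (15² + m(-32)) = 592 + (15² + 1/(10 - 32)) = 592 + (225 + 1/(-22)) = 592 + (225 - 1/22) = 592 + 4949/22 = 17973/22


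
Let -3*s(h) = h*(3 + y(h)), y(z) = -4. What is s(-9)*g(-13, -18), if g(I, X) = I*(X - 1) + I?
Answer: -702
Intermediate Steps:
g(I, X) = I + I*(-1 + X) (g(I, X) = I*(-1 + X) + I = I + I*(-1 + X))
s(h) = h/3 (s(h) = -h*(3 - 4)/3 = -h*(-1)/3 = -(-1)*h/3 = h/3)
s(-9)*g(-13, -18) = ((⅓)*(-9))*(-13*(-18)) = -3*234 = -702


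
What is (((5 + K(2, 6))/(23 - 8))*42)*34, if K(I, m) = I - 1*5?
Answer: 952/5 ≈ 190.40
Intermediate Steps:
K(I, m) = -5 + I (K(I, m) = I - 5 = -5 + I)
(((5 + K(2, 6))/(23 - 8))*42)*34 = (((5 + (-5 + 2))/(23 - 8))*42)*34 = (((5 - 3)/15)*42)*34 = ((2*(1/15))*42)*34 = ((2/15)*42)*34 = (28/5)*34 = 952/5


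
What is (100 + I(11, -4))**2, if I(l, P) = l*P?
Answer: 3136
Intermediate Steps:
I(l, P) = P*l
(100 + I(11, -4))**2 = (100 - 4*11)**2 = (100 - 44)**2 = 56**2 = 3136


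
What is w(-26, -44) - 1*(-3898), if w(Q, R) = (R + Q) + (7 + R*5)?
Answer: 3615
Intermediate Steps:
w(Q, R) = 7 + Q + 6*R (w(Q, R) = (Q + R) + (7 + 5*R) = 7 + Q + 6*R)
w(-26, -44) - 1*(-3898) = (7 - 26 + 6*(-44)) - 1*(-3898) = (7 - 26 - 264) + 3898 = -283 + 3898 = 3615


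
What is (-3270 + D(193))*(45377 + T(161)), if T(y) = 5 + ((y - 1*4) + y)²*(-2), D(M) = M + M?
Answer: 452401544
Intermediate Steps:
D(M) = 2*M
T(y) = 5 - 2*(-4 + 2*y)² (T(y) = 5 + ((y - 4) + y)²*(-2) = 5 + ((-4 + y) + y)²*(-2) = 5 + (-4 + 2*y)²*(-2) = 5 - 2*(-4 + 2*y)²)
(-3270 + D(193))*(45377 + T(161)) = (-3270 + 2*193)*(45377 + (5 - 8*(-2 + 161)²)) = (-3270 + 386)*(45377 + (5 - 8*159²)) = -2884*(45377 + (5 - 8*25281)) = -2884*(45377 + (5 - 202248)) = -2884*(45377 - 202243) = -2884*(-156866) = 452401544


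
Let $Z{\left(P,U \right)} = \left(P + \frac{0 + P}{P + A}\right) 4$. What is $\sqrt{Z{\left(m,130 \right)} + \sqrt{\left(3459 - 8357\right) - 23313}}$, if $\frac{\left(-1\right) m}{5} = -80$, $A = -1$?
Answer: $\frac{\sqrt{255360000 + 159201 i \sqrt{28211}}}{399} \approx 40.105 + 2.094 i$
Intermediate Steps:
$m = 400$ ($m = \left(-5\right) \left(-80\right) = 400$)
$Z{\left(P,U \right)} = 4 P + \frac{4 P}{-1 + P}$ ($Z{\left(P,U \right)} = \left(P + \frac{0 + P}{P - 1}\right) 4 = \left(P + \frac{P}{-1 + P}\right) 4 = 4 P + \frac{4 P}{-1 + P}$)
$\sqrt{Z{\left(m,130 \right)} + \sqrt{\left(3459 - 8357\right) - 23313}} = \sqrt{\frac{4 \cdot 400^{2}}{-1 + 400} + \sqrt{\left(3459 - 8357\right) - 23313}} = \sqrt{4 \cdot 160000 \cdot \frac{1}{399} + \sqrt{\left(3459 - 8357\right) - 23313}} = \sqrt{4 \cdot 160000 \cdot \frac{1}{399} + \sqrt{-4898 - 23313}} = \sqrt{\frac{640000}{399} + \sqrt{-28211}} = \sqrt{\frac{640000}{399} + i \sqrt{28211}}$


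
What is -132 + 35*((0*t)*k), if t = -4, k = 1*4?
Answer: -132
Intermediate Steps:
k = 4
-132 + 35*((0*t)*k) = -132 + 35*((0*(-4))*4) = -132 + 35*(0*4) = -132 + 35*0 = -132 + 0 = -132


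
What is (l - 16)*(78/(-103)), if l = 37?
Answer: -1638/103 ≈ -15.903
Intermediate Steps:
(l - 16)*(78/(-103)) = (37 - 16)*(78/(-103)) = 21*(78*(-1/103)) = 21*(-78/103) = -1638/103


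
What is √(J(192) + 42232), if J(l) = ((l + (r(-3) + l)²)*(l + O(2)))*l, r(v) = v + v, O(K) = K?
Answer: 2*√323956414 ≈ 35998.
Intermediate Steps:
r(v) = 2*v
J(l) = l*(2 + l)*(l + (-6 + l)²) (J(l) = ((l + (2*(-3) + l)²)*(l + 2))*l = ((l + (-6 + l)²)*(2 + l))*l = ((2 + l)*(l + (-6 + l)²))*l = l*(2 + l)*(l + (-6 + l)²))
√(J(192) + 42232) = √(192*(72 + 192³ - 9*192² + 14*192) + 42232) = √(192*(72 + 7077888 - 9*36864 + 2688) + 42232) = √(192*(72 + 7077888 - 331776 + 2688) + 42232) = √(192*6748872 + 42232) = √(1295783424 + 42232) = √1295825656 = 2*√323956414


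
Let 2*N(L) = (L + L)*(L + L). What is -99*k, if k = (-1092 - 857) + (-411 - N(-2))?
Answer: 234432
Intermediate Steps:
N(L) = 2*L**2 (N(L) = ((L + L)*(L + L))/2 = ((2*L)*(2*L))/2 = (4*L**2)/2 = 2*L**2)
k = -2368 (k = (-1092 - 857) + (-411 - 2*(-2)**2) = -1949 + (-411 - 2*4) = -1949 + (-411 - 1*8) = -1949 + (-411 - 8) = -1949 - 419 = -2368)
-99*k = -99*(-2368) = 234432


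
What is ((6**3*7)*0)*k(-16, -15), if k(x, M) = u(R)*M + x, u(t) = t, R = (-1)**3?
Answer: 0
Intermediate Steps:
R = -1
k(x, M) = x - M (k(x, M) = -M + x = x - M)
((6**3*7)*0)*k(-16, -15) = ((6**3*7)*0)*(-16 - 1*(-15)) = ((216*7)*0)*(-16 + 15) = (1512*0)*(-1) = 0*(-1) = 0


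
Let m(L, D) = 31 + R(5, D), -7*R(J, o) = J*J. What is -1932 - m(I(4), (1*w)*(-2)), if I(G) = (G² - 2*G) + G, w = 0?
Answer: -13716/7 ≈ -1959.4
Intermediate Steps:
R(J, o) = -J²/7 (R(J, o) = -J*J/7 = -J²/7)
I(G) = G² - G
m(L, D) = 192/7 (m(L, D) = 31 - ⅐*5² = 31 - ⅐*25 = 31 - 25/7 = 192/7)
-1932 - m(I(4), (1*w)*(-2)) = -1932 - 1*192/7 = -1932 - 192/7 = -13716/7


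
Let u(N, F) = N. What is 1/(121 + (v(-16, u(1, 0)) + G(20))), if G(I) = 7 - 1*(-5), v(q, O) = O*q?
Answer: 1/117 ≈ 0.0085470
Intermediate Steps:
G(I) = 12 (G(I) = 7 + 5 = 12)
1/(121 + (v(-16, u(1, 0)) + G(20))) = 1/(121 + (1*(-16) + 12)) = 1/(121 + (-16 + 12)) = 1/(121 - 4) = 1/117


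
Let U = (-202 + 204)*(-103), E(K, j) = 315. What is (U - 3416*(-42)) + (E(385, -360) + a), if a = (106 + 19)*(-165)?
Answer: 122956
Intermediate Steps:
a = -20625 (a = 125*(-165) = -20625)
U = -206 (U = 2*(-103) = -206)
(U - 3416*(-42)) + (E(385, -360) + a) = (-206 - 3416*(-42)) + (315 - 20625) = (-206 + 143472) - 20310 = 143266 - 20310 = 122956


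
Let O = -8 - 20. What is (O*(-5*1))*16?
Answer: 2240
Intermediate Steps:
O = -28
(O*(-5*1))*16 = -(-140)*16 = -28*(-5)*16 = 140*16 = 2240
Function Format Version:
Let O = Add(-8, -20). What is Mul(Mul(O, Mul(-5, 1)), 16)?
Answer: 2240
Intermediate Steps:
O = -28
Mul(Mul(O, Mul(-5, 1)), 16) = Mul(Mul(-28, Mul(-5, 1)), 16) = Mul(Mul(-28, -5), 16) = Mul(140, 16) = 2240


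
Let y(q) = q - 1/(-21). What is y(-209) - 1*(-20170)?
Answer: 419182/21 ≈ 19961.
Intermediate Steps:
y(q) = 1/21 + q (y(q) = q - 1*(-1/21) = q + 1/21 = 1/21 + q)
y(-209) - 1*(-20170) = (1/21 - 209) - 1*(-20170) = -4388/21 + 20170 = 419182/21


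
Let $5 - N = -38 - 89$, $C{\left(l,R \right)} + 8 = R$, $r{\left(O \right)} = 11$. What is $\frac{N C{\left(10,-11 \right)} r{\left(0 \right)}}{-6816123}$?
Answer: $\frac{9196}{2272041} \approx 0.0040475$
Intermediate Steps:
$C{\left(l,R \right)} = -8 + R$
$N = 132$ ($N = 5 - \left(-38 - 89\right) = 5 - -127 = 5 + 127 = 132$)
$\frac{N C{\left(10,-11 \right)} r{\left(0 \right)}}{-6816123} = \frac{132 \left(-8 - 11\right) 11}{-6816123} = 132 \left(-19\right) 11 \left(- \frac{1}{6816123}\right) = \left(-2508\right) 11 \left(- \frac{1}{6816123}\right) = \left(-27588\right) \left(- \frac{1}{6816123}\right) = \frac{9196}{2272041}$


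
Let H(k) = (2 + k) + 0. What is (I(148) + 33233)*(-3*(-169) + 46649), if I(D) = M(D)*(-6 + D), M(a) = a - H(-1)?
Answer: 2551469692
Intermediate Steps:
H(k) = 2 + k
M(a) = -1 + a (M(a) = a - (2 - 1) = a - 1*1 = a - 1 = -1 + a)
I(D) = (-1 + D)*(-6 + D)
(I(148) + 33233)*(-3*(-169) + 46649) = ((-1 + 148)*(-6 + 148) + 33233)*(-3*(-169) + 46649) = (147*142 + 33233)*(507 + 46649) = (20874 + 33233)*47156 = 54107*47156 = 2551469692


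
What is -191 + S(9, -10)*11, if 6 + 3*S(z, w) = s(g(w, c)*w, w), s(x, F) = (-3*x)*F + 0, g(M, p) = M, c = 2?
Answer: 10787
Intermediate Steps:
s(x, F) = -3*F*x (s(x, F) = -3*F*x + 0 = -3*F*x)
S(z, w) = -2 - w³ (S(z, w) = -2 + (-3*w*w*w)/3 = -2 + (-3*w*w²)/3 = -2 + (-3*w³)/3 = -2 - w³)
-191 + S(9, -10)*11 = -191 + (-2 - 1*(-10)³)*11 = -191 + (-2 - 1*(-1000))*11 = -191 + (-2 + 1000)*11 = -191 + 998*11 = -191 + 10978 = 10787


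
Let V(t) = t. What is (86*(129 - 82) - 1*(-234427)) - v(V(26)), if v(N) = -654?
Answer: 239123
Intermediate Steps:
(86*(129 - 82) - 1*(-234427)) - v(V(26)) = (86*(129 - 82) - 1*(-234427)) - 1*(-654) = (86*47 + 234427) + 654 = (4042 + 234427) + 654 = 238469 + 654 = 239123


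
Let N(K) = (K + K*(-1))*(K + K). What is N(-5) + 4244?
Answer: 4244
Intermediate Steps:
N(K) = 0 (N(K) = (K - K)*(2*K) = 0*(2*K) = 0)
N(-5) + 4244 = 0 + 4244 = 4244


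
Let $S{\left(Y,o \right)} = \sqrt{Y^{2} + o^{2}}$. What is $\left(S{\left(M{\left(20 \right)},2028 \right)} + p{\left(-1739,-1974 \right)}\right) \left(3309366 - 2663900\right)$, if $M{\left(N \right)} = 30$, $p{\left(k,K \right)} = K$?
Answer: $-1274149884 + 3872796 \sqrt{114269} \approx 3.4998 \cdot 10^{7}$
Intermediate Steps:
$\left(S{\left(M{\left(20 \right)},2028 \right)} + p{\left(-1739,-1974 \right)}\right) \left(3309366 - 2663900\right) = \left(\sqrt{30^{2} + 2028^{2}} - 1974\right) \left(3309366 - 2663900\right) = \left(\sqrt{900 + 4112784} - 1974\right) 645466 = \left(\sqrt{4113684} - 1974\right) 645466 = \left(6 \sqrt{114269} - 1974\right) 645466 = \left(-1974 + 6 \sqrt{114269}\right) 645466 = -1274149884 + 3872796 \sqrt{114269}$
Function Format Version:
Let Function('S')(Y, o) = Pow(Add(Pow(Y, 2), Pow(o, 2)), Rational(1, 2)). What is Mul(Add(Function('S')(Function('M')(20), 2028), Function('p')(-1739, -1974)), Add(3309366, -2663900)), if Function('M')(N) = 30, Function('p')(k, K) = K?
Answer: Add(-1274149884, Mul(3872796, Pow(114269, Rational(1, 2)))) ≈ 3.4998e+7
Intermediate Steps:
Mul(Add(Function('S')(Function('M')(20), 2028), Function('p')(-1739, -1974)), Add(3309366, -2663900)) = Mul(Add(Pow(Add(Pow(30, 2), Pow(2028, 2)), Rational(1, 2)), -1974), Add(3309366, -2663900)) = Mul(Add(Pow(Add(900, 4112784), Rational(1, 2)), -1974), 645466) = Mul(Add(Pow(4113684, Rational(1, 2)), -1974), 645466) = Mul(Add(Mul(6, Pow(114269, Rational(1, 2))), -1974), 645466) = Mul(Add(-1974, Mul(6, Pow(114269, Rational(1, 2)))), 645466) = Add(-1274149884, Mul(3872796, Pow(114269, Rational(1, 2))))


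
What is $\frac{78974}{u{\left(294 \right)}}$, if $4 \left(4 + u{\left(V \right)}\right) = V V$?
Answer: $\frac{78974}{21605} \approx 3.6554$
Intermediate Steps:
$u{\left(V \right)} = -4 + \frac{V^{2}}{4}$ ($u{\left(V \right)} = -4 + \frac{V V}{4} = -4 + \frac{V^{2}}{4}$)
$\frac{78974}{u{\left(294 \right)}} = \frac{78974}{-4 + \frac{294^{2}}{4}} = \frac{78974}{-4 + \frac{1}{4} \cdot 86436} = \frac{78974}{-4 + 21609} = \frac{78974}{21605}$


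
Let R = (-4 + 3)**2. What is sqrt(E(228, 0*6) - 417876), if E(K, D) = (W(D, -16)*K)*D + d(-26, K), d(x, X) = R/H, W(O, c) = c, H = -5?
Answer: I*sqrt(10446905)/5 ≈ 646.43*I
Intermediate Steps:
R = 1 (R = (-1)**2 = 1)
d(x, X) = -1/5 (d(x, X) = 1/(-5) = 1*(-1/5) = -1/5)
E(K, D) = -1/5 - 16*D*K (E(K, D) = (-16*K)*D - 1/5 = -16*D*K - 1/5 = -1/5 - 16*D*K)
sqrt(E(228, 0*6) - 417876) = sqrt((-1/5 - 16*0*6*228) - 417876) = sqrt((-1/5 - 16*0*228) - 417876) = sqrt((-1/5 + 0) - 417876) = sqrt(-1/5 - 417876) = sqrt(-2089381/5) = I*sqrt(10446905)/5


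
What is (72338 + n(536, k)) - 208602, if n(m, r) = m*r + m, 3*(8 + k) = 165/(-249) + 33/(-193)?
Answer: -6735906656/48057 ≈ -1.4017e+5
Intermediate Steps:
k = -397810/48057 (k = -8 + (165/(-249) + 33/(-193))/3 = -8 + (165*(-1/249) + 33*(-1/193))/3 = -8 + (-55/83 - 33/193)/3 = -8 + (⅓)*(-13354/16019) = -8 - 13354/48057 = -397810/48057 ≈ -8.2779)
n(m, r) = m + m*r
(72338 + n(536, k)) - 208602 = (72338 + 536*(1 - 397810/48057)) - 208602 = (72338 + 536*(-349753/48057)) - 208602 = (72338 - 187467608/48057) - 208602 = 3288879658/48057 - 208602 = -6735906656/48057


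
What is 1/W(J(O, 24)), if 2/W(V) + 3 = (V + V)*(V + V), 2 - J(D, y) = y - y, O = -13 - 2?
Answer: 13/2 ≈ 6.5000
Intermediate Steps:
O = -15
J(D, y) = 2 (J(D, y) = 2 - (y - y) = 2 - 1*0 = 2 + 0 = 2)
W(V) = 2/(-3 + 4*V**2) (W(V) = 2/(-3 + (V + V)*(V + V)) = 2/(-3 + (2*V)*(2*V)) = 2/(-3 + 4*V**2))
1/W(J(O, 24)) = 1/(2/(-3 + 4*2**2)) = 1/(2/(-3 + 4*4)) = 1/(2/(-3 + 16)) = 1/(2/13) = 13/2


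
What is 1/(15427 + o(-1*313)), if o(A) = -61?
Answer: 1/15366 ≈ 6.5079e-5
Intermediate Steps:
1/(15427 + o(-1*313)) = 1/(15427 - 61) = 1/15366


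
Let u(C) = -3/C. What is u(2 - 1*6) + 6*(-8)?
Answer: -189/4 ≈ -47.250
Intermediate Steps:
u(2 - 1*6) + 6*(-8) = -3/(2 - 1*6) + 6*(-8) = -3/(2 - 6) - 48 = -3/(-4) - 48 = -3*(-¼) - 48 = ¾ - 48 = -189/4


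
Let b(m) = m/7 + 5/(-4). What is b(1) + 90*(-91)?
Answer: -229351/28 ≈ -8191.1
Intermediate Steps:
b(m) = -5/4 + m/7 (b(m) = m*(⅐) + 5*(-¼) = m/7 - 5/4 = -5/4 + m/7)
b(1) + 90*(-91) = (-5/4 + (⅐)*1) + 90*(-91) = (-5/4 + ⅐) - 8190 = -31/28 - 8190 = -229351/28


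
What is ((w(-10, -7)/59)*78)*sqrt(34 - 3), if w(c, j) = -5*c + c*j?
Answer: 9360*sqrt(31)/59 ≈ 883.29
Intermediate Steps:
((w(-10, -7)/59)*78)*sqrt(34 - 3) = ((-10*(-5 - 7)/59)*78)*sqrt(34 - 3) = ((-10*(-12)*(1/59))*78)*sqrt(31) = ((120*(1/59))*78)*sqrt(31) = ((120/59)*78)*sqrt(31) = 9360*sqrt(31)/59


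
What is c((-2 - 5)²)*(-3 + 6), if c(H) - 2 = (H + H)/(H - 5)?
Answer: 279/22 ≈ 12.682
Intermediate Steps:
c(H) = 2 + 2*H/(-5 + H) (c(H) = 2 + (H + H)/(H - 5) = 2 + (2*H)/(-5 + H) = 2 + 2*H/(-5 + H))
c((-2 - 5)²)*(-3 + 6) = (2*(-5 + 2*(-2 - 5)²)/(-5 + (-2 - 5)²))*(-3 + 6) = (2*(-5 + 2*(-7)²)/(-5 + (-7)²))*3 = (2*(-5 + 2*49)/(-5 + 49))*3 = (2*(-5 + 98)/44)*3 = (2*(1/44)*93)*3 = (93/22)*3 = 279/22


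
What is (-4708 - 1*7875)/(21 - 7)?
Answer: -12583/14 ≈ -898.79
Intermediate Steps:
(-4708 - 1*7875)/(21 - 7) = (-4708 - 7875)/14 = -12583*1/14 = -12583/14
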